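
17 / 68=1 / 4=0.25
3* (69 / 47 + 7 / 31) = 7404 / 1457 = 5.08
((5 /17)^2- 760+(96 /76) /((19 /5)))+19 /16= -1265959109 /1669264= -758.39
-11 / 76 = -0.14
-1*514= -514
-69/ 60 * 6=-69/ 10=-6.90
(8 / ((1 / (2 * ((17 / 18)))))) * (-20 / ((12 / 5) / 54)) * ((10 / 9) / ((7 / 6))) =-136000 / 21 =-6476.19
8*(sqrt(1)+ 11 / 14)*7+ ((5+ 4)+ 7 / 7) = 110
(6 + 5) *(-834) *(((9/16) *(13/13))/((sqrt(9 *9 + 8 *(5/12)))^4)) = -33777/46552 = -0.73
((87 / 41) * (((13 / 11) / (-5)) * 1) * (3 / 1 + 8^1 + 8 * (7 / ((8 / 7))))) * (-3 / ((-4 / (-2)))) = 20358 / 451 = 45.14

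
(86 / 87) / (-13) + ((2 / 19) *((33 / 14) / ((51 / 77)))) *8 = 1067030 / 365313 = 2.92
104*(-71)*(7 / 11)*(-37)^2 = -70760872 / 11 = -6432806.55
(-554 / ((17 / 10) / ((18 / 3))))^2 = 1104897600 / 289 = 3823175.09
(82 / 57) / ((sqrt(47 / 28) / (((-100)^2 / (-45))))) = -328000 * sqrt(329) / 24111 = -246.75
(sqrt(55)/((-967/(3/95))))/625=-3 * sqrt(55)/57415625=-0.00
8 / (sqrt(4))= 4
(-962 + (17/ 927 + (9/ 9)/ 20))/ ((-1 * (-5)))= -192.39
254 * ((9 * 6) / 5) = 13716 / 5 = 2743.20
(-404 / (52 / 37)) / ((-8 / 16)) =7474 / 13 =574.92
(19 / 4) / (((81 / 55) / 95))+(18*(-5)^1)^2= 2723675 / 324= 8406.40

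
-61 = -61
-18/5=-3.60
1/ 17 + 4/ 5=73/ 85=0.86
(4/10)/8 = 1/20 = 0.05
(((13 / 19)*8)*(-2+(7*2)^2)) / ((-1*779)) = -20176 / 14801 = -1.36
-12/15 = -4/5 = -0.80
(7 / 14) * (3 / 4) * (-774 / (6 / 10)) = -1935 / 4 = -483.75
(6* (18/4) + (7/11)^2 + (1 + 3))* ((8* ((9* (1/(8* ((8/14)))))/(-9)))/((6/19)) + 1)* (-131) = 6782525/363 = 18684.64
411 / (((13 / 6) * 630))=137 / 455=0.30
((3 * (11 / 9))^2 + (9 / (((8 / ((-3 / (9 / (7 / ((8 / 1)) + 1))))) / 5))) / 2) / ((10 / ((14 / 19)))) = 94241 / 109440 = 0.86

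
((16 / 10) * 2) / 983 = 16 / 4915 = 0.00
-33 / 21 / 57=-11 / 399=-0.03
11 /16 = 0.69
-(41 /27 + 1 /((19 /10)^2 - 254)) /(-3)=1023899 /2028159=0.50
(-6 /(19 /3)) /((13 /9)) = -162 /247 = -0.66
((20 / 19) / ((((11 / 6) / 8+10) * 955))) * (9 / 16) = 108 / 1781839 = 0.00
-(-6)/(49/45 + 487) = 0.01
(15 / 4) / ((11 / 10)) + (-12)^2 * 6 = 19083 / 22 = 867.41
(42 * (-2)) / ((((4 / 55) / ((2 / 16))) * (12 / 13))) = -5005 / 32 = -156.41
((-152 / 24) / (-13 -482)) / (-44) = -19 / 65340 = -0.00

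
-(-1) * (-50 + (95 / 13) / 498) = -323605 / 6474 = -49.99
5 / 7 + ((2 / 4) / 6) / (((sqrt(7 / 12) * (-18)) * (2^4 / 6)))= 5 / 7 - sqrt(21) / 2016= 0.71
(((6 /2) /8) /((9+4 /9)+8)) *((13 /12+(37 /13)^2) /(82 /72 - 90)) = -1508625 /679032536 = -0.00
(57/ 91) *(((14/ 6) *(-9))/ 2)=-171/ 26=-6.58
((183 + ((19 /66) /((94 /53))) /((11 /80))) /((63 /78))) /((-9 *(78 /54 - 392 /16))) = 163399756 /148686615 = 1.10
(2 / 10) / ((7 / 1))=1 / 35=0.03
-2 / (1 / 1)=-2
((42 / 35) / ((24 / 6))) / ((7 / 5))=3 / 14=0.21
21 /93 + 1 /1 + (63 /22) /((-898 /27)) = 697997 /612436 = 1.14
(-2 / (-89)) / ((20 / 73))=73 / 890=0.08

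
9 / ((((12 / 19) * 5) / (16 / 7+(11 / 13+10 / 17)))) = 65607 / 6188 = 10.60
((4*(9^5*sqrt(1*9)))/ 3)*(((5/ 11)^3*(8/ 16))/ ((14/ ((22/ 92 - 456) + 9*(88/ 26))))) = -1877234140125/ 5571566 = -336931.15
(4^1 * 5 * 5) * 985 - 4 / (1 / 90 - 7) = 61956860 / 629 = 98500.57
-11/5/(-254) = 11/1270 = 0.01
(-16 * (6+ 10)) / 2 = -128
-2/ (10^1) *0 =0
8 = 8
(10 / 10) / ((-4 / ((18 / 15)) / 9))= -27 / 10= -2.70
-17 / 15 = -1.13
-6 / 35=-0.17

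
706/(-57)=-706/57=-12.39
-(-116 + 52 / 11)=1224 / 11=111.27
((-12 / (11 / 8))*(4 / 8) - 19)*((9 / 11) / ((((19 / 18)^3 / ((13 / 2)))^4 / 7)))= -33434679201614161825536 / 267811105207005481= -124844.26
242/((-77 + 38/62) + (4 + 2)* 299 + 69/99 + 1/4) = 990264/7032347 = 0.14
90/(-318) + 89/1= 4702/53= 88.72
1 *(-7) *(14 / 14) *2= -14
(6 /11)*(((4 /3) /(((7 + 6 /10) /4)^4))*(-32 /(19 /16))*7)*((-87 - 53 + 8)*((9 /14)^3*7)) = 44789760000 /17332693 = 2584.12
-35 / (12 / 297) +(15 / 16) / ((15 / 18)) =-6921 / 8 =-865.12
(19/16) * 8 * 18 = 171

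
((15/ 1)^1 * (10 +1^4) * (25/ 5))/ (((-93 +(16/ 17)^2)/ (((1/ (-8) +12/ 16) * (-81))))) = 96562125/ 212968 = 453.41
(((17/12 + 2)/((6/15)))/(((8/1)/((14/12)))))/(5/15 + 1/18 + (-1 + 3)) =0.52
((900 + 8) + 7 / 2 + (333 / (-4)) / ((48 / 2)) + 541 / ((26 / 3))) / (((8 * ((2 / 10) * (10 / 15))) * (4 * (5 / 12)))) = 3633381 / 6656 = 545.88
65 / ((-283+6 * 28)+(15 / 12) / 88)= -4576 / 8095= -0.57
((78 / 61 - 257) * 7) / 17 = -109193 / 1037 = -105.30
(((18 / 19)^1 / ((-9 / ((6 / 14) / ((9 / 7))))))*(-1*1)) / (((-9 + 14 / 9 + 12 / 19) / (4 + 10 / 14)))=-198 / 8155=-0.02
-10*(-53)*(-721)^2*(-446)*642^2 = -50646718741515120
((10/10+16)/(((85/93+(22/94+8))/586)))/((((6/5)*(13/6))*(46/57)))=6205006035/11955814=518.99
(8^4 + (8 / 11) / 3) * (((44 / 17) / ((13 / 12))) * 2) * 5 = 21628160 / 221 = 97864.98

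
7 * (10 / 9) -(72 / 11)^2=-38186 / 1089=-35.07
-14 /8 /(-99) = 7 /396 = 0.02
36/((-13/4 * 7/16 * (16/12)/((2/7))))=-3456/637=-5.43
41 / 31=1.32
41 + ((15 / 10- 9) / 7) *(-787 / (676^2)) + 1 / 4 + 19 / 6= 852524143 / 19192992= 44.42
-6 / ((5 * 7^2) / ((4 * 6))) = -144 / 245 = -0.59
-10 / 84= -5 / 42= -0.12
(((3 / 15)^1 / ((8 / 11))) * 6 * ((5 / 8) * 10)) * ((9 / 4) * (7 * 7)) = 72765 / 64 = 1136.95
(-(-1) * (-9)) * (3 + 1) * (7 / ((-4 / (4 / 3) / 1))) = 84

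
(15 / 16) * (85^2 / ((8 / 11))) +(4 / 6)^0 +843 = 1300157 / 128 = 10157.48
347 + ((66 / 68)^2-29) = 368697 / 1156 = 318.94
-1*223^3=-11089567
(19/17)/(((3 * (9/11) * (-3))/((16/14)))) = -1672/9639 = -0.17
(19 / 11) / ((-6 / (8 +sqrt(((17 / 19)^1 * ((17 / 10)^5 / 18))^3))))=-2.47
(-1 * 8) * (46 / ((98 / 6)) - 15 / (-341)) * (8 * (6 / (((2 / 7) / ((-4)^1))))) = 15377.05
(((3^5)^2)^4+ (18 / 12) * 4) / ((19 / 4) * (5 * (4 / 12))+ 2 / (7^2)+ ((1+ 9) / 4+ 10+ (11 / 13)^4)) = 204174228907561466870155476 / 352169177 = 579761779968499250.21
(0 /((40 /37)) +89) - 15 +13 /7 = 75.86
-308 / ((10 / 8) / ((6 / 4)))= -1848 / 5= -369.60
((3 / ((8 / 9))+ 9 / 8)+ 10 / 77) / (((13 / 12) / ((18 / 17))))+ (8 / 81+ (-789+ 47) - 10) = -1030166044 / 1378377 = -747.38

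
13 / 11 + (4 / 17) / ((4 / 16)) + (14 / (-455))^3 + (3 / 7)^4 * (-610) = -2275676239521 / 123303054875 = -18.46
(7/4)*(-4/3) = -2.33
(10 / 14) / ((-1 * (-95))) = 1 / 133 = 0.01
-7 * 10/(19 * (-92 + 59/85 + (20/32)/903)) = 42982800/1065235741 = 0.04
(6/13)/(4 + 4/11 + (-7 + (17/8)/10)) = -1760/9243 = -0.19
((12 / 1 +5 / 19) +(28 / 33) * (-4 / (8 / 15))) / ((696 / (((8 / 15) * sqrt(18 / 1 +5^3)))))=137 * sqrt(143) / 30305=0.05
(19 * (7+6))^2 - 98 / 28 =122011 / 2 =61005.50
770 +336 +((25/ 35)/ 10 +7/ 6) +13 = 23525/ 21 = 1120.24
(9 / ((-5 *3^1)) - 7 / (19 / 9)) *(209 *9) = -36828 / 5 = -7365.60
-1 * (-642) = 642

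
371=371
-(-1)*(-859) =-859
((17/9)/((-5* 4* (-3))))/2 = 17/1080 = 0.02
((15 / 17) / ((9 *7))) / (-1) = -5 / 357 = -0.01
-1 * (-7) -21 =-14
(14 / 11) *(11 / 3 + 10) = 574 / 33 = 17.39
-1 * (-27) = 27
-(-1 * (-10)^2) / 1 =100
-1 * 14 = -14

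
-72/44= -18/11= -1.64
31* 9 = 279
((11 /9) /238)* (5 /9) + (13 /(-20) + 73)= 13948183 /192780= 72.35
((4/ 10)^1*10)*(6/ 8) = 3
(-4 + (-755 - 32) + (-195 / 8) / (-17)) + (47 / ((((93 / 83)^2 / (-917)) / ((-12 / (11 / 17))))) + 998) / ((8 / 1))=78915.37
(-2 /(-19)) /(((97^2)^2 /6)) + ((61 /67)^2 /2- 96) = -1443485242162877 /15101501811542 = -95.59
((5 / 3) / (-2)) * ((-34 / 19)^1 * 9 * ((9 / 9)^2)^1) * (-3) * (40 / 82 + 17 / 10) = -137241 / 1558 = -88.09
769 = 769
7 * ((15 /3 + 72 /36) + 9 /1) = 112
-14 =-14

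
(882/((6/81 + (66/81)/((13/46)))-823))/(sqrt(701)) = -103194 * sqrt(701)/67257445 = -0.04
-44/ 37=-1.19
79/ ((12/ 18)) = 118.50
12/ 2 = 6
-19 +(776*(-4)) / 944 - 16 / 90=-59647 / 2655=-22.47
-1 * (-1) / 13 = 0.08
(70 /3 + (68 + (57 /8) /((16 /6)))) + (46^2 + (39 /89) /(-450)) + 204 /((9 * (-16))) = 943508609 /427200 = 2208.59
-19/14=-1.36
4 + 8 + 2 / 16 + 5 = 137 / 8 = 17.12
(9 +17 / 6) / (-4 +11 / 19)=-1349 / 390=-3.46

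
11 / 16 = 0.69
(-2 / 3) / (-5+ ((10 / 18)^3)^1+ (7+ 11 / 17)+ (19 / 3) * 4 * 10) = -4131 / 1587245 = -0.00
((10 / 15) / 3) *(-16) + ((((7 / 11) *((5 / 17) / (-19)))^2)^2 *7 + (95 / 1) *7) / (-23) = -1071062281300400176 / 32987634609375567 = -32.47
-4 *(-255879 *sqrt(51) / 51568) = 255879 *sqrt(51) / 12892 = 141.74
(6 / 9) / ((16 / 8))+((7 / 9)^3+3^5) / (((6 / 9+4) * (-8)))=-84209 / 13608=-6.19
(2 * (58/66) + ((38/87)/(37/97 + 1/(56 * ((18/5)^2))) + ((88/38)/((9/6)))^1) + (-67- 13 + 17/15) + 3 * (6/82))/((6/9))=-2272678741877/20418084665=-111.31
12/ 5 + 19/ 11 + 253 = 14142/ 55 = 257.13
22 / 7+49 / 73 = 1949 / 511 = 3.81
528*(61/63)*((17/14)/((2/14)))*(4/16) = 22814/21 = 1086.38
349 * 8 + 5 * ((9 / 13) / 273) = 3302951 / 1183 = 2792.01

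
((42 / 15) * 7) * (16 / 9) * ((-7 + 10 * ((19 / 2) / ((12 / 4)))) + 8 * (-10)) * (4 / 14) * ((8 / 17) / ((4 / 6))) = -297472 / 765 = -388.85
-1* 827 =-827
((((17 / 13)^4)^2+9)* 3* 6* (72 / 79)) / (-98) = -9277632386640 / 3157693620991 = -2.94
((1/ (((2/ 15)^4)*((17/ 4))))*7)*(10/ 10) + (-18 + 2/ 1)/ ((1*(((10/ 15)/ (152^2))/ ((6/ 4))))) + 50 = -56200817/ 68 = -826482.60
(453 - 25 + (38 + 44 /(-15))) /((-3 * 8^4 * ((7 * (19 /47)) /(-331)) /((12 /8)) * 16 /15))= 54029461 /8716288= 6.20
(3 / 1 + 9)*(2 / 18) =4 / 3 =1.33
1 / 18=0.06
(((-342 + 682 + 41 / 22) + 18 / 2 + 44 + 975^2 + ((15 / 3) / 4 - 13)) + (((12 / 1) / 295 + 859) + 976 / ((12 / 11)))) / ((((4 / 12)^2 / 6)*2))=333904907781 / 12980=25724569.17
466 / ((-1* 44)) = -233 / 22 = -10.59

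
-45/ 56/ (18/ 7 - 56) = 45/ 2992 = 0.02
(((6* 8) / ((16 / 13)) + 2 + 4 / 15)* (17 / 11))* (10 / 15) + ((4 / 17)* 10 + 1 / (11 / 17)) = 390587 / 8415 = 46.42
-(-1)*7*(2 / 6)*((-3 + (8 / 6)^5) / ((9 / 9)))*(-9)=-25.49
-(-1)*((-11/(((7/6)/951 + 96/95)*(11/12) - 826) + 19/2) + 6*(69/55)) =10060196280797/590366148790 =17.04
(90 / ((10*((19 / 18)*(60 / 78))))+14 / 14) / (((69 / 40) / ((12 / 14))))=2624 / 437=6.00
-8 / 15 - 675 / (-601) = 5317 / 9015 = 0.59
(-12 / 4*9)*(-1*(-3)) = -81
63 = 63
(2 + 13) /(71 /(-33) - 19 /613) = -6.87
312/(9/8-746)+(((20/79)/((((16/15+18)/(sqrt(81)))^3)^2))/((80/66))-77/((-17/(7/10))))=2.75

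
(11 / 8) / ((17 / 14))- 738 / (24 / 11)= -337.12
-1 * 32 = -32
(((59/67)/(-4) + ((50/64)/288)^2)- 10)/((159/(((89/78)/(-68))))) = 5176147780069/4799106354511872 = 0.00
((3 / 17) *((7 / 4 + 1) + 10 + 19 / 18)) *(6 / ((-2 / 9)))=-4473 / 68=-65.78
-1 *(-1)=1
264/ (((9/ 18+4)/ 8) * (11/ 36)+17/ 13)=219648/ 1231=178.43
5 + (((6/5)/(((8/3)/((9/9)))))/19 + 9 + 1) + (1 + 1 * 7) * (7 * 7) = 154669/380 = 407.02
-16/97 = -0.16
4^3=64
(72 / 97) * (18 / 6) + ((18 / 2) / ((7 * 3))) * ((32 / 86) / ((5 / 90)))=148824 / 29197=5.10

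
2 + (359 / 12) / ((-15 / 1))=1 / 180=0.01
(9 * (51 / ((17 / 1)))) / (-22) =-27 / 22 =-1.23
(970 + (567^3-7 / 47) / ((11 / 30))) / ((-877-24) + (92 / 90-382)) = -11565959044950 / 29825213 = -387791.33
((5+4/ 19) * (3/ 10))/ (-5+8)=99/ 190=0.52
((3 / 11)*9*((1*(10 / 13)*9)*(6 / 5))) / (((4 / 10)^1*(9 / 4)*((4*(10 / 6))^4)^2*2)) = 531441 / 183040000000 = 0.00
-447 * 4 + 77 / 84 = -21445 / 12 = -1787.08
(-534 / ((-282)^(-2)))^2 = 1803345528545856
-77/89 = -0.87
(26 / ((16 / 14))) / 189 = 13 / 108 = 0.12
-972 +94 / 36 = -969.39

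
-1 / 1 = -1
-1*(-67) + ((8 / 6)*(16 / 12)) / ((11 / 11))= 619 / 9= 68.78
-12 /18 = -2 /3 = -0.67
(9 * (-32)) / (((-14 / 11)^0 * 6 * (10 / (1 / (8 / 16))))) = -48 / 5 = -9.60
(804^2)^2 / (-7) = -417853645056 / 7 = -59693377865.14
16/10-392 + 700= 1548/5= 309.60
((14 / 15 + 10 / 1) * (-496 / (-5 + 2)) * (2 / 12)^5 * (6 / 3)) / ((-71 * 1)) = -5084 / 776385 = -0.01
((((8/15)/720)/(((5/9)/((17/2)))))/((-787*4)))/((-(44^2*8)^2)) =17/1132704595968000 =0.00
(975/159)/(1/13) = 4225/53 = 79.72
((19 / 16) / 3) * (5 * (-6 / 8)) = -95 / 64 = -1.48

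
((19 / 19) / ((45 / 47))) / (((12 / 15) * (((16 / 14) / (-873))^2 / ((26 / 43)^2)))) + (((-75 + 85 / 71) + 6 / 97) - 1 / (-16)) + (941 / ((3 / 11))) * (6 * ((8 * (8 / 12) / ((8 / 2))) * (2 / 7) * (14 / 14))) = 4900392764864489 / 17114580672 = 286328.53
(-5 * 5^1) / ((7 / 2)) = -50 / 7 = -7.14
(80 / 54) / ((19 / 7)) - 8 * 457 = -1875248 / 513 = -3655.45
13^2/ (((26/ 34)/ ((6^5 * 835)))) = 1434944160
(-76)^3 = -438976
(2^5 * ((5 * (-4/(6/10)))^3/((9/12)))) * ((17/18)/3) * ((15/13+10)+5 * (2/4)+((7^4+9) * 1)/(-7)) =32735200000000/199017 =164484441.03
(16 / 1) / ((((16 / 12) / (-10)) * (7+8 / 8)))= -15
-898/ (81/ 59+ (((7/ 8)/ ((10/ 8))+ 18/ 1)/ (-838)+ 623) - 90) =-443989160/ 264193607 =-1.68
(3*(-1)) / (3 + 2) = -3 / 5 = -0.60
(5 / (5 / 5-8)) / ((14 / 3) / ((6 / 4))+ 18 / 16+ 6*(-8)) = 360 / 22057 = 0.02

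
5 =5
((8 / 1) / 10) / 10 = 2 / 25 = 0.08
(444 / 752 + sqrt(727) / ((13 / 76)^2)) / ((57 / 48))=444 / 893 + 4864 * sqrt(727) / 169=776.52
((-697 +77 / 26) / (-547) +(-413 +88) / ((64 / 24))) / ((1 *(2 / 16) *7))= -6861045 / 49777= -137.84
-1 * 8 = -8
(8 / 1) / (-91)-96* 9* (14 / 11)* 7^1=-7705240 / 1001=-7697.54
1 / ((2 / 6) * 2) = 3 / 2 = 1.50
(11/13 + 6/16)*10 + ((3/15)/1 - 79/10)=1173/260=4.51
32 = 32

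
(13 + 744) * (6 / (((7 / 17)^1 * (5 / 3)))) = 231642 / 35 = 6618.34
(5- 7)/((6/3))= -1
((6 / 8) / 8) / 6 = 1 / 64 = 0.02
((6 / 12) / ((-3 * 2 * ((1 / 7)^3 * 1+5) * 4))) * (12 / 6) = -343 / 41184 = -0.01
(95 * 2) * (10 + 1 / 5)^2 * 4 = 395352 / 5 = 79070.40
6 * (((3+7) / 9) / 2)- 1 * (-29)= 97 / 3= 32.33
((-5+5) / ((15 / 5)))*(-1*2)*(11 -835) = 0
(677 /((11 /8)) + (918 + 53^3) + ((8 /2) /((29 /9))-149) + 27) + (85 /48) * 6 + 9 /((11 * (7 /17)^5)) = 6444285916253 /42891464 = 150246.35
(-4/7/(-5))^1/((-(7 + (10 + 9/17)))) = -34/5215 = -0.01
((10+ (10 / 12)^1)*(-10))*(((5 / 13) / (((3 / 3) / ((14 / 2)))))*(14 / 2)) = -6125 / 3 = -2041.67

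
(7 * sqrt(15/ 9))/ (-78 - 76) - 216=-216 - sqrt(15)/ 66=-216.06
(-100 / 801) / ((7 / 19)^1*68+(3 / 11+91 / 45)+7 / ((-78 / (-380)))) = -679250 / 334337489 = -0.00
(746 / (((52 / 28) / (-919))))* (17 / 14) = -5827379 / 13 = -448259.92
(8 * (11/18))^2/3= 1936/243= 7.97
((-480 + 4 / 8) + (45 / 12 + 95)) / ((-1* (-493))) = -1523 / 1972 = -0.77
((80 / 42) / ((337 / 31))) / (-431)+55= 55.00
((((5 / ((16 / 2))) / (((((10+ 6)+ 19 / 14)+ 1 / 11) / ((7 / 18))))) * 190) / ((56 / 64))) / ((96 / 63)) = 256025 / 128976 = 1.99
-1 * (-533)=533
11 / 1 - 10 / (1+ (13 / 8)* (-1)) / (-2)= 3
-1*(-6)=6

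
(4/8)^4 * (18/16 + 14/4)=37/128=0.29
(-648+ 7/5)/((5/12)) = -38796/25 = -1551.84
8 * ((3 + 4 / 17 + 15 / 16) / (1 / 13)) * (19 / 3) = 2748.48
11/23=0.48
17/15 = 1.13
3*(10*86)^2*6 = 13312800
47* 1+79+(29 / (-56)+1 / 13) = 91407 / 728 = 125.56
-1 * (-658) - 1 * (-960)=1618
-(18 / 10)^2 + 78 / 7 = 1383 / 175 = 7.90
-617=-617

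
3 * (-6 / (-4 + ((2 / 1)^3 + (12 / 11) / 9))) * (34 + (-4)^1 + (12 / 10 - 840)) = 3532.55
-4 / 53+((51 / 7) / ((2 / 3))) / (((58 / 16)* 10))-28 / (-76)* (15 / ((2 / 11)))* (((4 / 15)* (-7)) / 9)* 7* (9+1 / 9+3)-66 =-49692602798 / 82790505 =-600.22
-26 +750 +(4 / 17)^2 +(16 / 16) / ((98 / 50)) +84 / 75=256910833 / 354025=725.69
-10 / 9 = -1.11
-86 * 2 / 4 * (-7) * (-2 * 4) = -2408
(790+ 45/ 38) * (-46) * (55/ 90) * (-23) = 174948235/ 342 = 511544.55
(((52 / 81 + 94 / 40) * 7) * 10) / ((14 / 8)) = 9694 / 81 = 119.68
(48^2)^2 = 5308416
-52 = -52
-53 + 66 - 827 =-814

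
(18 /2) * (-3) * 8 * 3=-648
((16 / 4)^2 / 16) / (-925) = -1 / 925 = -0.00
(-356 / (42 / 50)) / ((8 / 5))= -11125 / 42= -264.88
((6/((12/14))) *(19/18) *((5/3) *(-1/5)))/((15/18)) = -133/45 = -2.96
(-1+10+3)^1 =12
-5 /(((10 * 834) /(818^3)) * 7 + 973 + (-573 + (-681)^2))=-0.00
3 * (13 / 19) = 39 / 19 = 2.05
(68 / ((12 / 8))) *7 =952 / 3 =317.33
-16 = -16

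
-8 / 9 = -0.89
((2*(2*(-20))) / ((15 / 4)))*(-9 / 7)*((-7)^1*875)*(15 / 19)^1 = -2520000 / 19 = -132631.58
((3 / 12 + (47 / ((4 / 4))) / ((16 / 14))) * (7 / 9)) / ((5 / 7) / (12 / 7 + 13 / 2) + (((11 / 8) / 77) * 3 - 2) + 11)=373037 / 105957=3.52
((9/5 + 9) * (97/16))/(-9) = -291/40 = -7.28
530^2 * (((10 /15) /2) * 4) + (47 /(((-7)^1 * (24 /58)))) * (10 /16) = 83893195 /224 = 374523.19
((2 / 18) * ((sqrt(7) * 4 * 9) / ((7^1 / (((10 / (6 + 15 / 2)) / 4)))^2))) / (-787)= -100 * sqrt(7) / 28112427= -0.00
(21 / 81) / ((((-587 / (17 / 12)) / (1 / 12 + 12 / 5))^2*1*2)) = 0.00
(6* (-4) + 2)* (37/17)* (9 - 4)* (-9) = 36630/17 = 2154.71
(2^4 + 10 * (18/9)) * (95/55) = 684/11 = 62.18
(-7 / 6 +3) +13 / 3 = 37 / 6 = 6.17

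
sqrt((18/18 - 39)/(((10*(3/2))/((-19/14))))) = 19*sqrt(105)/105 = 1.85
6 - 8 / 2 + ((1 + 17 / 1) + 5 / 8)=165 / 8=20.62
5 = 5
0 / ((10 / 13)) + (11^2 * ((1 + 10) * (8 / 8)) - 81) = 1250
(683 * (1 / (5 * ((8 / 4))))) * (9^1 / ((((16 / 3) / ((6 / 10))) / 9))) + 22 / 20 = 498787 / 800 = 623.48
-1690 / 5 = -338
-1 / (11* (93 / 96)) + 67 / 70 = 20607 / 23870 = 0.86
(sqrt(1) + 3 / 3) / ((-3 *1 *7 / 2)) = -4 / 21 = -0.19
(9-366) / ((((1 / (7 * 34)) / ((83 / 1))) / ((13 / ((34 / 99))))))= -266945679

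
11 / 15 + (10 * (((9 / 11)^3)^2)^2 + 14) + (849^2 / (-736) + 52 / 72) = -962.99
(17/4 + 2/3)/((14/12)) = 59/14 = 4.21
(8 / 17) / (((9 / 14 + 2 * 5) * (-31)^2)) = 112 / 2434213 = 0.00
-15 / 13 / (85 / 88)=-264 / 221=-1.19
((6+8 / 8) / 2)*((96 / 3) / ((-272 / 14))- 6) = -455 / 17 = -26.76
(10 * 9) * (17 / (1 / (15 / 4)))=11475 / 2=5737.50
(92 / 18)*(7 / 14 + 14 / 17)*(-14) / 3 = -1610 / 51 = -31.57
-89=-89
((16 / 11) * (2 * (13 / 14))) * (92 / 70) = 9568 / 2695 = 3.55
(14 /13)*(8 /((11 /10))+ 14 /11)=1316 /143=9.20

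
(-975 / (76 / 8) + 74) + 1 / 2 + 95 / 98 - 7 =-31805 / 931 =-34.16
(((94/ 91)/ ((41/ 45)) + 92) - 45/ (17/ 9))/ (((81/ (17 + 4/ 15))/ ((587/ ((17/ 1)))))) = 95479742941/ 187154955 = 510.16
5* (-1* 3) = -15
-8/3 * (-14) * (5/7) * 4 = 320/3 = 106.67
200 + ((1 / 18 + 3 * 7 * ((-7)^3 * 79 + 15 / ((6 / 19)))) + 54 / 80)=-204421957 / 360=-567838.77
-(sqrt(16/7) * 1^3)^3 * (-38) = 2432 * sqrt(7)/49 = 131.32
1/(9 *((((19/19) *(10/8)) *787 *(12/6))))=2/35415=0.00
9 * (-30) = -270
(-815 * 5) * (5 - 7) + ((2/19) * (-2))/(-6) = 464552/57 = 8150.04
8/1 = 8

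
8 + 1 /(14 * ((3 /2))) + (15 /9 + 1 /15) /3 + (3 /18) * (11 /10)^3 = 1114751 /126000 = 8.85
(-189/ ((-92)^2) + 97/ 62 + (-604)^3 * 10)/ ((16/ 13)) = -7516082117870495/ 4198144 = -1790334518.75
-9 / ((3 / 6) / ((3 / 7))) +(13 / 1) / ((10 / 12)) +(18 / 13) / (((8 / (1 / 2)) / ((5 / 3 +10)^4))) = 52780211 / 32760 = 1611.12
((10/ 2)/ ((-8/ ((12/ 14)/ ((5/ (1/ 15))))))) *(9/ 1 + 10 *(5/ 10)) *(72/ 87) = -12/ 145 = -0.08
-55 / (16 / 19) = -1045 / 16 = -65.31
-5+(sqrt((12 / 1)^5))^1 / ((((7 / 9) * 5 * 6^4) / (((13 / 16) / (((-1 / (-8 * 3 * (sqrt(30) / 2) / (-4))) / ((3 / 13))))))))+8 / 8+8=4-27 * sqrt(10) / 280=3.70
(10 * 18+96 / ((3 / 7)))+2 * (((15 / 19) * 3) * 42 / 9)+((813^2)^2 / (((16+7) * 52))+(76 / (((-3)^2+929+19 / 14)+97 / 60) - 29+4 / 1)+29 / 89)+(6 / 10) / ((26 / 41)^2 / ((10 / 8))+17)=1848135547770419287293821 / 5059438723237132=365284698.34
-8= -8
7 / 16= 0.44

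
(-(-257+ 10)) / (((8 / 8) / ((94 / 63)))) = 23218 / 63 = 368.54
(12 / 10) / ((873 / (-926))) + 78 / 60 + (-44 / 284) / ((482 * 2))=0.03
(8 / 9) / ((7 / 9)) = 8 / 7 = 1.14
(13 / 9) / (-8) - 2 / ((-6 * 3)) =-5 / 72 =-0.07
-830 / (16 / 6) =-311.25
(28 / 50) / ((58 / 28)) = 0.27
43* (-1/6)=-43/6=-7.17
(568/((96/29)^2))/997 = 59711/1148544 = 0.05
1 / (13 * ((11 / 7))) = 7 / 143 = 0.05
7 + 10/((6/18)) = 37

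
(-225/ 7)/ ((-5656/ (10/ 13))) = 1125/ 257348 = 0.00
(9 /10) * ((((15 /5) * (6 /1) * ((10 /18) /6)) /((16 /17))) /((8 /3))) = 153 /256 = 0.60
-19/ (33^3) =-19/ 35937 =-0.00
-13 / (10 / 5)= -13 / 2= -6.50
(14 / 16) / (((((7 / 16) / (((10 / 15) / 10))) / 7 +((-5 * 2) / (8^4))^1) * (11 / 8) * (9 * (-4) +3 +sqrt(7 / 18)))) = -774144 / 37524425 - 43008 * sqrt(14) / 412768675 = -0.02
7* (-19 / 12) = -11.08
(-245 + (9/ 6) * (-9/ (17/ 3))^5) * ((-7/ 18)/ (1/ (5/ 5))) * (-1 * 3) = -5171436557/ 17038284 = -303.52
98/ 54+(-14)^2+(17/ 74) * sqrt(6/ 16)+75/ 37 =17 * sqrt(6)/ 296+199642/ 999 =199.98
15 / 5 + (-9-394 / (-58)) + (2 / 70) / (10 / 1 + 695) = 567554 / 715575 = 0.79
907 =907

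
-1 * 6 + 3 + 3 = 0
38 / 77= 0.49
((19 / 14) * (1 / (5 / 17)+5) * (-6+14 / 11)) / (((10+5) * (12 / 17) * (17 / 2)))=-494 / 825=-0.60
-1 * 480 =-480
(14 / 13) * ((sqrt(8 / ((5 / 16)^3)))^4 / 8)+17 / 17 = 1879251317 / 203125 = 9251.70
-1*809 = -809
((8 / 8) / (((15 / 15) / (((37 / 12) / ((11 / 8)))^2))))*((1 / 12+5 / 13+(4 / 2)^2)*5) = 4770965 / 42471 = 112.33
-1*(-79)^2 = -6241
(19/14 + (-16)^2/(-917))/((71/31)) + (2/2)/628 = 19309225/40887196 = 0.47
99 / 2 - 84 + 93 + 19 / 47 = 5537 / 94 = 58.90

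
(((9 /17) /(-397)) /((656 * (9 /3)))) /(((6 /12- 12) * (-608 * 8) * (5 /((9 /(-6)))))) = 9 /2476479139840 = 0.00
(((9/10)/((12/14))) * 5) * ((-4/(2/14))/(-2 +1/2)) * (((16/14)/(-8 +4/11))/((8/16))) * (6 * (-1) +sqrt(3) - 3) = 264 - 88 * sqrt(3)/3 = 213.19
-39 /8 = -4.88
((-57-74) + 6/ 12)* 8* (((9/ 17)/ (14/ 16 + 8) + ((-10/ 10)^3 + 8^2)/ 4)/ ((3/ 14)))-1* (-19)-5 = -92951824/ 1207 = -77010.62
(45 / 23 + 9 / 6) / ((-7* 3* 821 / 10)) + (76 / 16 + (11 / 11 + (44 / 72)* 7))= 47707801 / 4758516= 10.03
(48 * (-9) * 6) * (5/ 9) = -1440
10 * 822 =8220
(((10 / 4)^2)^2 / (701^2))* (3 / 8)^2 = 5625 / 503194624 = 0.00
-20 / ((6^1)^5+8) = -5 / 1946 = -0.00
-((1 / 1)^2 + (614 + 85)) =-700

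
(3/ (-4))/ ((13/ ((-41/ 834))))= 41/ 14456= 0.00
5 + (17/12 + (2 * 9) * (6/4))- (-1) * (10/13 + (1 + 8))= 6737/156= 43.19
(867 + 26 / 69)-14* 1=58883 / 69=853.38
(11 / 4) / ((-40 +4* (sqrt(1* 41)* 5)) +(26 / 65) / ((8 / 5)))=1749 / 237119 +880* sqrt(41) / 237119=0.03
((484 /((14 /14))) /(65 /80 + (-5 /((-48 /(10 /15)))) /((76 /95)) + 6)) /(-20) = -3.51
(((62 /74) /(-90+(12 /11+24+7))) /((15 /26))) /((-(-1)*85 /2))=-1364 /2311575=-0.00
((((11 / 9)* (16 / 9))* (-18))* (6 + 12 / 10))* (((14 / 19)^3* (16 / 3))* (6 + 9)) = -61816832 / 6859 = -9012.51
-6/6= -1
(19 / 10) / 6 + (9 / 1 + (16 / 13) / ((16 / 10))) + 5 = 11767 / 780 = 15.09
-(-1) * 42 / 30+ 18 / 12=29 / 10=2.90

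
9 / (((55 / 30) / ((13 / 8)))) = 351 / 44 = 7.98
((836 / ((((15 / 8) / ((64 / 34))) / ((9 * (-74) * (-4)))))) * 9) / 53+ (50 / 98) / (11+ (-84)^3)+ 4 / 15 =29804315457419933 / 78500409771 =379670.83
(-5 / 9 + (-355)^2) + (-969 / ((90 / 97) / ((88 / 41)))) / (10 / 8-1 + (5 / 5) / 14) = 658945508 / 5535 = 119050.68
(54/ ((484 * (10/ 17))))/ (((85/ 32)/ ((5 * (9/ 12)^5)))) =6561/ 77440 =0.08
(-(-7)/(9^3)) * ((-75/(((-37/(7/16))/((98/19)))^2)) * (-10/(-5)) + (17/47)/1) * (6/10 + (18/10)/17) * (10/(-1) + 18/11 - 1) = 105167243909/8443964039544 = 0.01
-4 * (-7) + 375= 403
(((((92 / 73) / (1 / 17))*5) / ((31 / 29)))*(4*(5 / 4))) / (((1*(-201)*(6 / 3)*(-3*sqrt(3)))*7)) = 566950*sqrt(3) / 28656369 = 0.03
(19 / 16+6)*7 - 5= 725 / 16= 45.31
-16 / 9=-1.78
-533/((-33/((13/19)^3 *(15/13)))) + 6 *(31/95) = 2990531/377245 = 7.93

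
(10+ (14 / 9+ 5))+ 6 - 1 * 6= 149 / 9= 16.56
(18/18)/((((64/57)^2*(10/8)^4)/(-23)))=-74727/10000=-7.47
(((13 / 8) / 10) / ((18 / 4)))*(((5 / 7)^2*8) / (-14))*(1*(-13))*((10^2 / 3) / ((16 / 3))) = 21125 / 24696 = 0.86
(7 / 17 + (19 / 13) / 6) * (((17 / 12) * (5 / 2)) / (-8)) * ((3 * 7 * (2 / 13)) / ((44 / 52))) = -2765 / 2496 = -1.11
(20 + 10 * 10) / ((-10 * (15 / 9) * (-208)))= 9 / 260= 0.03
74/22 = 37/11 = 3.36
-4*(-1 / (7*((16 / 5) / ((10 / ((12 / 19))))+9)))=0.06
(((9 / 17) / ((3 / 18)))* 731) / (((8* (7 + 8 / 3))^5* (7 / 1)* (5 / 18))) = 2539107 / 5880956641280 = 0.00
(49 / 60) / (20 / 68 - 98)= -833 / 99660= -0.01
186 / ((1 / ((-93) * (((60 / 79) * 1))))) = -1037880 / 79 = -13137.72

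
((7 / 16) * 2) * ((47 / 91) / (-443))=-47 / 46072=-0.00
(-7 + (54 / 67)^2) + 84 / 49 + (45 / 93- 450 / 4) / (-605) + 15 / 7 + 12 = 2284719007 / 235735346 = 9.69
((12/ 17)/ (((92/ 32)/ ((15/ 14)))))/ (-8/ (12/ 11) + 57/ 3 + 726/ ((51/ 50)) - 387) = 1080/ 1381219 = 0.00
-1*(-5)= 5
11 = 11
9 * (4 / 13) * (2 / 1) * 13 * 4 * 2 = 576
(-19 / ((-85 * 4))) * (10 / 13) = 19 / 442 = 0.04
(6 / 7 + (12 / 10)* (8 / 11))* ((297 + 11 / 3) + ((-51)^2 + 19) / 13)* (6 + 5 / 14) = 27641442 / 5005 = 5522.77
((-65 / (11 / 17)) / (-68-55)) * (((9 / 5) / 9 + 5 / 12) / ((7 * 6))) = 8177 / 681912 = 0.01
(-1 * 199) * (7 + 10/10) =-1592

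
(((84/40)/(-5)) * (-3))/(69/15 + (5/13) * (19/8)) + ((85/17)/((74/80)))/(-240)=655597/3182370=0.21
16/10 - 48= -232/5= -46.40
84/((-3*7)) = -4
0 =0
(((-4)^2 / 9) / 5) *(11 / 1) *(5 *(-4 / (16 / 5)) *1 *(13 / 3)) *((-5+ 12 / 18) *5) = 185900 / 81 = 2295.06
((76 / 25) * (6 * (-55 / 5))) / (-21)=1672 / 175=9.55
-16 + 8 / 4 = -14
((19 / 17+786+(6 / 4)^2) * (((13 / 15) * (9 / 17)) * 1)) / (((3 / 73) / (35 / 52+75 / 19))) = 3577518373 / 87856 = 40720.25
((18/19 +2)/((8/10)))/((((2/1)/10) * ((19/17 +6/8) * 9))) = 1.10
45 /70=9 /14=0.64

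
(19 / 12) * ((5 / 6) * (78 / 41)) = 1235 / 492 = 2.51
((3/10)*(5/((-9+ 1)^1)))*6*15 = -135/8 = -16.88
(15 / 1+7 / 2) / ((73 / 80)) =1480 / 73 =20.27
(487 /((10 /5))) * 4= 974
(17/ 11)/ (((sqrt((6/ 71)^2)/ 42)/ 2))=16898/ 11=1536.18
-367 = -367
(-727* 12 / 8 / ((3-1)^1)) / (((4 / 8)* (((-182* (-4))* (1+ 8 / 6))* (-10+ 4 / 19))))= 41439 / 631904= 0.07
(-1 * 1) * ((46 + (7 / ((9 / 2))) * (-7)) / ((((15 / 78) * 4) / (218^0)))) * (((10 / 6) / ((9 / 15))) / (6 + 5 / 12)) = -41080 / 2079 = -19.76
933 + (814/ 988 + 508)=712261/ 494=1441.82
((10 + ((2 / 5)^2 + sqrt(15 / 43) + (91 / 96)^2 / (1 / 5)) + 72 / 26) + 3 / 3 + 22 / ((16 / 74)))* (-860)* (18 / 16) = -15477379451 / 133120- 45* sqrt(645) / 2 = -116837.80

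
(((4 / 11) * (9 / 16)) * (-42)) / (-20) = 189 / 440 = 0.43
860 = 860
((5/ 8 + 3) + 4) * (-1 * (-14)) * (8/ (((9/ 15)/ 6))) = 8540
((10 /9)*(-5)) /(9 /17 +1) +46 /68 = -11759 /3978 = -2.96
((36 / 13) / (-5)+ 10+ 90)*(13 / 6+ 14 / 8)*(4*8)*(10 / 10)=2430464 / 195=12463.92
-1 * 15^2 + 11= -214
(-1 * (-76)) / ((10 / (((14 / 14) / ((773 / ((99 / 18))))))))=0.05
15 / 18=5 / 6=0.83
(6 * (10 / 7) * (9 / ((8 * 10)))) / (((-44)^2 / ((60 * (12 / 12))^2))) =6075 / 3388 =1.79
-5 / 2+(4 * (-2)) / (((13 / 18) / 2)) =-24.65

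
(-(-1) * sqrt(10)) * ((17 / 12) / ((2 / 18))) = 51 * sqrt(10) / 4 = 40.32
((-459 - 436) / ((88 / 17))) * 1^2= -15215 / 88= -172.90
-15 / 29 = -0.52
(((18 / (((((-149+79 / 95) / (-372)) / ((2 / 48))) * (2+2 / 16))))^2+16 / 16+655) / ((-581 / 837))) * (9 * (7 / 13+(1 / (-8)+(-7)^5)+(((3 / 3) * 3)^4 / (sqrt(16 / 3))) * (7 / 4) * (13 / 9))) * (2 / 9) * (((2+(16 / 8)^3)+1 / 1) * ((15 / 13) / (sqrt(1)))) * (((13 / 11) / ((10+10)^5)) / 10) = 14.83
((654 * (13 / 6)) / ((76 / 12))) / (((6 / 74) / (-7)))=-367003 / 19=-19315.95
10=10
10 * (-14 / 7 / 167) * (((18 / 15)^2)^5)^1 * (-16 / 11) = 3869835264 / 3587890625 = 1.08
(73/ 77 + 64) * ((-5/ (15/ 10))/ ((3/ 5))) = -83350/ 231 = -360.82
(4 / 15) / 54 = 0.00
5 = 5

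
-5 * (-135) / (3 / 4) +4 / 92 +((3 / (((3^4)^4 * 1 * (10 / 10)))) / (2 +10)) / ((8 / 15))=9505175161939 / 10560795552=900.04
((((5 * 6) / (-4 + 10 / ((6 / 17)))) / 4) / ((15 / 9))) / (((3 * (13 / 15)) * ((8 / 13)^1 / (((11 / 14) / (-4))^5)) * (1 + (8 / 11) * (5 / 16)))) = -8857805 / 321627357184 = -0.00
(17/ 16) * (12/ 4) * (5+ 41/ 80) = 22491/ 1280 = 17.57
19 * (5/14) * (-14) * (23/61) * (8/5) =-3496/61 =-57.31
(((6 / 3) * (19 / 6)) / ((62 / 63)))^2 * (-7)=-1114407 / 3844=-289.91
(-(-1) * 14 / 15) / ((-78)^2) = 7 / 45630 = 0.00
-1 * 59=-59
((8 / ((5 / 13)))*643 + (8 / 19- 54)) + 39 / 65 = 253107 / 19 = 13321.42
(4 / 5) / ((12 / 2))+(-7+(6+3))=32 / 15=2.13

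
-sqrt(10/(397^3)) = -sqrt(3970)/157609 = -0.00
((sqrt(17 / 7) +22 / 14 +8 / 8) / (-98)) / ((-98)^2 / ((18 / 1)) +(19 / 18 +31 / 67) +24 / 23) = -249642 / 5100691603 - 13869 * sqrt(119) / 5100691603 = -0.00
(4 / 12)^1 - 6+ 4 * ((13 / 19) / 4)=-284 / 57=-4.98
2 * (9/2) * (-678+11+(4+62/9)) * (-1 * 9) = 53145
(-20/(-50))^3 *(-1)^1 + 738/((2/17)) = 784117/125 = 6272.94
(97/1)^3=912673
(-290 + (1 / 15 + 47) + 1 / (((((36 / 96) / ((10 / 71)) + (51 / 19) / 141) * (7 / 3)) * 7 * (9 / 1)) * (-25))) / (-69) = 34205808652 / 9715421835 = 3.52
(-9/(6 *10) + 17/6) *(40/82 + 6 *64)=634501/615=1031.71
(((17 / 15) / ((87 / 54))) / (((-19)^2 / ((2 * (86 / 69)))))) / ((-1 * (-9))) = 5848 / 10835415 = 0.00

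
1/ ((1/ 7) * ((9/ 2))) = 14/ 9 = 1.56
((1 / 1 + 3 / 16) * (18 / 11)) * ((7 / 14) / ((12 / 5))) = 285 / 704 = 0.40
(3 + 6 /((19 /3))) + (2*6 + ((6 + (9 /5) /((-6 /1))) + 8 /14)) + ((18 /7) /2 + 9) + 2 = 34.50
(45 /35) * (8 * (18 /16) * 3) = 243 /7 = 34.71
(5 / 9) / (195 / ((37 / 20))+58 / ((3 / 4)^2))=0.00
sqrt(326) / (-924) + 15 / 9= 5 / 3- sqrt(326) / 924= 1.65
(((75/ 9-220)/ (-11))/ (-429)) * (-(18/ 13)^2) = 22860/ 265837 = 0.09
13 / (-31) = -13 / 31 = -0.42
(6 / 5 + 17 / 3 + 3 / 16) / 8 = 1693 / 1920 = 0.88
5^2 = 25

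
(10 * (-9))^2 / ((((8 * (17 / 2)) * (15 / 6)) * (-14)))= -405 / 119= -3.40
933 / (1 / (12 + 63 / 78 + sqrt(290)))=310689 / 26 + 933*sqrt(290)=27837.99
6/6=1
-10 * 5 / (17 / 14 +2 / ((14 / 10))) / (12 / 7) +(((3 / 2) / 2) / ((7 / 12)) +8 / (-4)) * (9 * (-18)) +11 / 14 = 23413 / 222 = 105.46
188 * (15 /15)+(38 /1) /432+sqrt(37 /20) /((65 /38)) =19 * sqrt(185) /325+40627 /216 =188.88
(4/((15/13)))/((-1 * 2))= -26/15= -1.73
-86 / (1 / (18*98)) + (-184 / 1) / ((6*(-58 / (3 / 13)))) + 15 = -151688.88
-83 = -83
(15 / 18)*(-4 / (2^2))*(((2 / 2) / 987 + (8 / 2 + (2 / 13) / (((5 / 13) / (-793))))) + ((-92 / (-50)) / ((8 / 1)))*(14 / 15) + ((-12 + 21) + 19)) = 237.49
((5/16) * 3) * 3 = 45/16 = 2.81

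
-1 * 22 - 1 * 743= -765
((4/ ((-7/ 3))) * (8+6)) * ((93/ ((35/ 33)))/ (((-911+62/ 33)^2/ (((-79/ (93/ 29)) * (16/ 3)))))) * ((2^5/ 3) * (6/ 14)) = 337230508032/ 220514700245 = 1.53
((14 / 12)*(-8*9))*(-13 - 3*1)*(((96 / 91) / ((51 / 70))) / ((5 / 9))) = 3502.91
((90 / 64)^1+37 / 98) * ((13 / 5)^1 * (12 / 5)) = 109083 / 9800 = 11.13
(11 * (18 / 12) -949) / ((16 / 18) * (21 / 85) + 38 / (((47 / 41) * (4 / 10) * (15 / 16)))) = -7450675 / 708048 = -10.52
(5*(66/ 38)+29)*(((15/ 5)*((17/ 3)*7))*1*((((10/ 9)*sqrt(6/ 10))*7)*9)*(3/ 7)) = 511224*sqrt(15)/ 19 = 104208.53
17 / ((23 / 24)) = 408 / 23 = 17.74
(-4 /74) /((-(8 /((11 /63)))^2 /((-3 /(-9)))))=121 /14097888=0.00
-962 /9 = -106.89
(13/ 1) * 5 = 65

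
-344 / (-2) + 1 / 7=1205 / 7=172.14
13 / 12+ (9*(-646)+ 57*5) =-66335 / 12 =-5527.92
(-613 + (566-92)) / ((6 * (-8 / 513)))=23769 / 16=1485.56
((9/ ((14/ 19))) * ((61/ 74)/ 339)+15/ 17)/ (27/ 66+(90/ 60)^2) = 0.34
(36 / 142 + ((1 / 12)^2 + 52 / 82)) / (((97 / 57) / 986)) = 3512690569 / 6776808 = 518.34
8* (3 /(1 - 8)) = -24 /7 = -3.43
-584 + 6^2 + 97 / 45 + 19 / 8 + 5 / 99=-717313 / 1320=-543.42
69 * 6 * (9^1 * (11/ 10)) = 4098.60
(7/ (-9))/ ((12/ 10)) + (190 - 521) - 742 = -57977/ 54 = -1073.65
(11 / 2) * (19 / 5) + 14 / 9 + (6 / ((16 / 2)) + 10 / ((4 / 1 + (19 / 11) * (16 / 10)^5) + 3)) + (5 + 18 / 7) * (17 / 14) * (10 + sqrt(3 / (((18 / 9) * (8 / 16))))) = 901 * sqrt(3) / 98 + 97743528149 / 845952660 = 131.47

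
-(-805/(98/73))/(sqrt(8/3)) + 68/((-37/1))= -68/37 + 8395 * sqrt(6)/56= 365.37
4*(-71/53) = -5.36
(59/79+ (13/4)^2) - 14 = -3401/1264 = -2.69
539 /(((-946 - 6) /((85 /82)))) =-385 /656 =-0.59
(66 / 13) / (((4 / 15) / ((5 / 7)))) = 2475 / 182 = 13.60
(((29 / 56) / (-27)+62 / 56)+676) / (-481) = -146251 / 103896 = -1.41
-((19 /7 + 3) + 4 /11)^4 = -47971512576 /35153041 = -1364.65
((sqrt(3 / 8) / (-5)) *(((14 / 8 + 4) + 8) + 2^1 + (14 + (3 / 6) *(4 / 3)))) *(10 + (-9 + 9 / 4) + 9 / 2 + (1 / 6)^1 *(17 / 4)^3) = -575897 *sqrt(6) / 18432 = -76.53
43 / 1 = 43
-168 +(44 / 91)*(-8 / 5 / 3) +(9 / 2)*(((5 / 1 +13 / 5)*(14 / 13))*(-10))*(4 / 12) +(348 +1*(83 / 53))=4234999 / 72345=58.54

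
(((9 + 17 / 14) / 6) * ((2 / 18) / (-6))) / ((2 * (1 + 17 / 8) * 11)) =-13 / 28350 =-0.00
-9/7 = -1.29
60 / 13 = 4.62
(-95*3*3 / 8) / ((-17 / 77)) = 65835 / 136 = 484.08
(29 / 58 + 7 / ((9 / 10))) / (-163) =-149 / 2934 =-0.05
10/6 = 1.67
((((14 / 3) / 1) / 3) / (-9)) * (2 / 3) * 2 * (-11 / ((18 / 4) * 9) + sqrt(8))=-0.59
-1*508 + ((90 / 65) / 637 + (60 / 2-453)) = -7709593 / 8281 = -931.00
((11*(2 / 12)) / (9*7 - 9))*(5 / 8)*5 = 275 / 2592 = 0.11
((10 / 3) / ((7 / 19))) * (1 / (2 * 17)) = 95 / 357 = 0.27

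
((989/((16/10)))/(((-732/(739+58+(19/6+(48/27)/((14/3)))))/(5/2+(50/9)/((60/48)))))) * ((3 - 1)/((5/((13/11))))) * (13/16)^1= -702472730375/389587968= -1803.12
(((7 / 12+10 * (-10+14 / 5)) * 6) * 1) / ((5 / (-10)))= 857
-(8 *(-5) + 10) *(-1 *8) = -240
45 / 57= 15 / 19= 0.79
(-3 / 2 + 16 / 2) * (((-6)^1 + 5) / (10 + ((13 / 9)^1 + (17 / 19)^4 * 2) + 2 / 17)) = -259208469 / 512190550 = -0.51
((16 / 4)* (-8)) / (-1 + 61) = -8 / 15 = -0.53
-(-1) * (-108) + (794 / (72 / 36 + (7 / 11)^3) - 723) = -1440341 / 3005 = -479.31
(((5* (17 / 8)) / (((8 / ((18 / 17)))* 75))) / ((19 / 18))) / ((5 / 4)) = 27 / 1900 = 0.01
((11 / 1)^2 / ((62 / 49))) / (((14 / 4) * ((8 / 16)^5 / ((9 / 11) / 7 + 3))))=2725.16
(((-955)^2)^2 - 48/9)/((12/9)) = 2495368801859/4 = 623842200464.75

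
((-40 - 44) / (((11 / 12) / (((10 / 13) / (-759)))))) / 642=560 / 3871153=0.00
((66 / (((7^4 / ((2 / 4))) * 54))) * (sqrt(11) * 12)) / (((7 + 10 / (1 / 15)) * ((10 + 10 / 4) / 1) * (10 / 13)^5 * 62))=4084223 * sqrt(11) / 43821251250000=0.00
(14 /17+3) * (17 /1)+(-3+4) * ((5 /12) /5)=65.08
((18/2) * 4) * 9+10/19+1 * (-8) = 6014/19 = 316.53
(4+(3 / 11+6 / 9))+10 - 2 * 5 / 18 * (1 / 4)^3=94601 / 6336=14.93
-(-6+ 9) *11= -33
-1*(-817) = 817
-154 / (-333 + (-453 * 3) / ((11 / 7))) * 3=847 / 2196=0.39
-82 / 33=-2.48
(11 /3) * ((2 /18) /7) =11 /189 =0.06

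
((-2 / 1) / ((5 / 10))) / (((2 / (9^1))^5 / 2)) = -59049 / 4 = -14762.25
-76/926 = -38/463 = -0.08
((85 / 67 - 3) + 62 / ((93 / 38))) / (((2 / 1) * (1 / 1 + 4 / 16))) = 9488 / 1005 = 9.44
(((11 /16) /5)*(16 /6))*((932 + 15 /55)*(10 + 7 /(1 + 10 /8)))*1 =121009 /27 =4481.81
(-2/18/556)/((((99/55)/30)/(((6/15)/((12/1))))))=-5/45036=-0.00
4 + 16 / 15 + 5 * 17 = 1351 / 15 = 90.07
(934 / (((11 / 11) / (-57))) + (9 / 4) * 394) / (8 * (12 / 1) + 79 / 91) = -9527973 / 17630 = -540.44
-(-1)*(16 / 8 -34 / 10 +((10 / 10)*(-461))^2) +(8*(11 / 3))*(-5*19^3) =-11902006 / 15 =-793467.07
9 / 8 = 1.12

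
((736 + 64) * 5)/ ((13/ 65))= 20000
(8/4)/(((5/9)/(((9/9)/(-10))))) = -9/25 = -0.36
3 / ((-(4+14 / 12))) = -18 / 31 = -0.58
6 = 6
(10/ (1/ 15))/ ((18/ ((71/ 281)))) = 1775/ 843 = 2.11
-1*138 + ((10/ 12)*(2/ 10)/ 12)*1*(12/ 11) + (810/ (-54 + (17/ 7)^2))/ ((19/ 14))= -444512341/ 2955678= -150.39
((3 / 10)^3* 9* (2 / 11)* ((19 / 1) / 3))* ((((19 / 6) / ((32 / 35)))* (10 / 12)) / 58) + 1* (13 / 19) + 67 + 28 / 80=2111691509 / 31032320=68.05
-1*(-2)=2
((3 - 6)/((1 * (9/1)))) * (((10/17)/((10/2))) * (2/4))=-0.02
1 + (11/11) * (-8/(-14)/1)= 11/7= 1.57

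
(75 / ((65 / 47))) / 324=235 / 1404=0.17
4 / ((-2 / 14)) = -28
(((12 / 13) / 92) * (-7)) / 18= -7 / 1794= -0.00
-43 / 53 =-0.81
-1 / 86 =-0.01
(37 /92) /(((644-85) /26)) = 37 /1978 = 0.02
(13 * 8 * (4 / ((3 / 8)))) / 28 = 832 / 21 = 39.62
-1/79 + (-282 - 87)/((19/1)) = -29170/1501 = -19.43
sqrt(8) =2 * sqrt(2) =2.83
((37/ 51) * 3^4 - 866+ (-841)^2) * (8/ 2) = 48040216/ 17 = 2825895.06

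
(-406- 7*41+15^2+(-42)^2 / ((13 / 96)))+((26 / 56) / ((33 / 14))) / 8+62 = 86627017 / 6864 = 12620.49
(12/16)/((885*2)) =1/2360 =0.00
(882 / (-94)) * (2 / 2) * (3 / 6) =-441 / 94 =-4.69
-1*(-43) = 43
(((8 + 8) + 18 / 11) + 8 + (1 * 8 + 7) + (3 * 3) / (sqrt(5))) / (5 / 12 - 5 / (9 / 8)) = -16092 / 1595 - 324 * sqrt(5) / 725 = -11.09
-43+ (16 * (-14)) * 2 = -491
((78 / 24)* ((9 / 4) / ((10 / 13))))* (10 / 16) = 1521 / 256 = 5.94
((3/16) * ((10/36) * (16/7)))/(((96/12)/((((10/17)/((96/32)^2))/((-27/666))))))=-925/38556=-0.02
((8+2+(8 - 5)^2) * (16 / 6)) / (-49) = -152 / 147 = -1.03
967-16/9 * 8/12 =26077/27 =965.81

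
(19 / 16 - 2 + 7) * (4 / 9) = 11 / 4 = 2.75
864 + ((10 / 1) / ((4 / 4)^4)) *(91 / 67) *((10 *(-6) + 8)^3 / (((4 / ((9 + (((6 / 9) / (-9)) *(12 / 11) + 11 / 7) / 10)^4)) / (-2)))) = 1846174240790424838078564 / 275943211322625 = 6690413697.59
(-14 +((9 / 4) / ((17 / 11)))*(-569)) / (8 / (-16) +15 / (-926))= 26522029 / 16252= 1631.92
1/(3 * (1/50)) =16.67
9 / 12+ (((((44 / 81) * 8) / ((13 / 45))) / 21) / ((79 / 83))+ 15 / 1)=12812809 / 776412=16.50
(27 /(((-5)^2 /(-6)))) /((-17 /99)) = 16038 /425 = 37.74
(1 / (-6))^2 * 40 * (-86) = -860 / 9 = -95.56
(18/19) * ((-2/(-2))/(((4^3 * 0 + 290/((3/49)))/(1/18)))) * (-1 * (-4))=6/134995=0.00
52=52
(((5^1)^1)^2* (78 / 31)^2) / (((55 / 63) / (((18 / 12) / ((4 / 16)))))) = 11498760 / 10571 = 1087.76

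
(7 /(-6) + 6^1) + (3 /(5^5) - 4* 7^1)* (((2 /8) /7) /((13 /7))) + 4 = 4043759 /487500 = 8.29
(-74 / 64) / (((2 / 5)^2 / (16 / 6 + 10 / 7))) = -39775 / 1344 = -29.59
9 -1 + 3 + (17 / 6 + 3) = 101 / 6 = 16.83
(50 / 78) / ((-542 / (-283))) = 7075 / 21138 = 0.33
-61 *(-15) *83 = 75945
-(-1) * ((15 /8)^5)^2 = 576650390625 /1073741824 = 537.05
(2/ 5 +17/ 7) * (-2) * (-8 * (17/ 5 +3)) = 50688/ 175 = 289.65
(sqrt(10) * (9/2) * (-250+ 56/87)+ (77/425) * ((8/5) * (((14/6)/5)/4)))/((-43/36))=2970.73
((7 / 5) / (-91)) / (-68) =1 / 4420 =0.00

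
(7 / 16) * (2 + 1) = 21 / 16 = 1.31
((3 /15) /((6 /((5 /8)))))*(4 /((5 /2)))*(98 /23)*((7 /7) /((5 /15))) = 49 /115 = 0.43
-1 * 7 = -7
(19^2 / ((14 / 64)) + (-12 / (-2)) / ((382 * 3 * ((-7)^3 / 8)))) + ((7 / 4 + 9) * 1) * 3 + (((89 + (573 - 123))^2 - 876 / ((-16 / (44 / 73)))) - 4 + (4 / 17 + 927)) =1305992772765 / 4454884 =293159.77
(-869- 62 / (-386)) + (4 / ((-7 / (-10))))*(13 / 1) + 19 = -1047773 / 1351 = -775.55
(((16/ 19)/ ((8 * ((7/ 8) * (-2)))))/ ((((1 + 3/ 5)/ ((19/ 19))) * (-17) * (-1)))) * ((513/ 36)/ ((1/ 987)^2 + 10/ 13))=-27137565/ 662435804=-0.04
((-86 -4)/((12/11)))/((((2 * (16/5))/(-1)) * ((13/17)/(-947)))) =-15963.55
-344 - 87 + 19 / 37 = -15928 / 37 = -430.49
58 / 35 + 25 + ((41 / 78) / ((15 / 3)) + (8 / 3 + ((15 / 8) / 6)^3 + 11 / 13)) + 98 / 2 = 443400833 / 5591040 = 79.31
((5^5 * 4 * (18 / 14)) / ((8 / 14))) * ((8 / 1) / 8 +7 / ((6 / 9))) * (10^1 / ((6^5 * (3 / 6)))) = 831.89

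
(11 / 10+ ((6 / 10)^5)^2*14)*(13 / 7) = 300790711 / 136718750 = 2.20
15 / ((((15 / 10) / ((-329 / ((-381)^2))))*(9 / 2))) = -6580 / 1306449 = -0.01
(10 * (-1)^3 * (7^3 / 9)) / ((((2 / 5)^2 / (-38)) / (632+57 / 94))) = 48441675625 / 846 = 57259663.86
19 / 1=19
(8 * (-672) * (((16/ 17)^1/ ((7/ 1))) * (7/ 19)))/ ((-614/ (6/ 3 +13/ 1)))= 645120/ 99161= 6.51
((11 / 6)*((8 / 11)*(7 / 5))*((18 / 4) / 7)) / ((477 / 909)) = 606 / 265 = 2.29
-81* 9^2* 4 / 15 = -8748 / 5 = -1749.60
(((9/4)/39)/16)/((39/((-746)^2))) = 139129/2704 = 51.45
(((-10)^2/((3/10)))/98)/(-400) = -5/588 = -0.01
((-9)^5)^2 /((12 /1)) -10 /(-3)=3486784441 /12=290565370.08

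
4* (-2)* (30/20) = -12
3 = 3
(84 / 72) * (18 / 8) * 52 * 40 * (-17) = -92820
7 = 7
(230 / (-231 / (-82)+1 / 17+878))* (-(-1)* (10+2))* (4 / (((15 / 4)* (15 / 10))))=8207872 / 3683823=2.23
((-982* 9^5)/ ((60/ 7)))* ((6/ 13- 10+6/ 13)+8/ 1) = 473553297/ 65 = 7285435.34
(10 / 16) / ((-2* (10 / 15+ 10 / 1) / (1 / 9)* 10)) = -1 / 3072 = -0.00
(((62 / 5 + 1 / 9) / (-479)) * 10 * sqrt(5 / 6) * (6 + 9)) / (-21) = 2815 * sqrt(30) / 90531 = 0.17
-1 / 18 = -0.06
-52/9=-5.78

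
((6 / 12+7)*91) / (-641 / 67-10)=-34.88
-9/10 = -0.90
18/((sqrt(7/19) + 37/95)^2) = 21181675/106276- 1669625 * sqrt(133)/106276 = 18.13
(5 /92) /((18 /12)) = 5 /138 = 0.04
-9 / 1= -9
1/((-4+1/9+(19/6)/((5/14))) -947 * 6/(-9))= 45/28634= 0.00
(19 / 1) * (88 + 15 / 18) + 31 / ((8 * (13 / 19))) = 528371 / 312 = 1693.50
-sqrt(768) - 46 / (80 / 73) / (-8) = 1679 / 320 - 16 * sqrt(3) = -22.47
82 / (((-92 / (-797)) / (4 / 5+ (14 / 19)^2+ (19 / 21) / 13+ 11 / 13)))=18184783177 / 11333595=1604.50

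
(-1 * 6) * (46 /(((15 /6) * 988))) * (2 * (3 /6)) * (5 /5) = -138 /1235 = -0.11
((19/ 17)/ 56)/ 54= 0.00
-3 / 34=-0.09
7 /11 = 0.64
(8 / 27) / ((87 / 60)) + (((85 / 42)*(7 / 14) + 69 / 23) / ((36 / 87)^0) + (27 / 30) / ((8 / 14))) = 1269673 / 219240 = 5.79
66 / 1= 66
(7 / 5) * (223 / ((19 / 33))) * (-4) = -206052 / 95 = -2168.97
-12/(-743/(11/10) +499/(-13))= 1716/102079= 0.02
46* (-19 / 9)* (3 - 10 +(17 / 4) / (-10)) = 14421 / 20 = 721.05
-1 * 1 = -1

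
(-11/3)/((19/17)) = -187/57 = -3.28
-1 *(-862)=862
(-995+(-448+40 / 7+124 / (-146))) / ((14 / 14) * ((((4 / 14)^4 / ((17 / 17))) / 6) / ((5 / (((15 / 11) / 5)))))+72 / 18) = -13863643255 / 38560644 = -359.53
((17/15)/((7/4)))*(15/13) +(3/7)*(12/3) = 32/13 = 2.46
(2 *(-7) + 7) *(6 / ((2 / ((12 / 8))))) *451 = -28413 / 2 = -14206.50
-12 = -12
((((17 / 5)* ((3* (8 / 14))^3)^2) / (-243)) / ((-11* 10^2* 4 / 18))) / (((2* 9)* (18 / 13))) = 28288 / 485302125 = 0.00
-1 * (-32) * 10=320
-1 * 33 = -33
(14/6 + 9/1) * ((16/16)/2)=17/3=5.67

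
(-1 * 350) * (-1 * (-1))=-350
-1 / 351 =-0.00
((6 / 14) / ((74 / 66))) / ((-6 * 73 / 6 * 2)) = -99 / 37814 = -0.00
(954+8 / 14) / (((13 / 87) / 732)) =32733576 / 7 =4676225.14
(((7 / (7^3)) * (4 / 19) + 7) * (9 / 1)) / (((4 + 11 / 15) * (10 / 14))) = 176067 / 9443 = 18.65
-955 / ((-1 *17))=955 / 17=56.18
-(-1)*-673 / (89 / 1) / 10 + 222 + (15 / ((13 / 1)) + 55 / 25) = 519719 / 2314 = 224.60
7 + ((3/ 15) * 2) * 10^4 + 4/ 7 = 28053/ 7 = 4007.57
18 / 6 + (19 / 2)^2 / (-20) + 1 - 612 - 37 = -51961 / 80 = -649.51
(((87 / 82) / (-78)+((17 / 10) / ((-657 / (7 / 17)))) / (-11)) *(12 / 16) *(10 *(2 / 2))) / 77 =-1040453 / 790942152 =-0.00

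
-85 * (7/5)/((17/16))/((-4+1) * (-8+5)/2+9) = -224/27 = -8.30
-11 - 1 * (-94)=83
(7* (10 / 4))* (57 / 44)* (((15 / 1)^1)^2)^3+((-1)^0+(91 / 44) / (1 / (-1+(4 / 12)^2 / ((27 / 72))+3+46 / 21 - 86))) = 613555617445 / 2376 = 258230478.72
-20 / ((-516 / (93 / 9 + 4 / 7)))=1145 / 2709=0.42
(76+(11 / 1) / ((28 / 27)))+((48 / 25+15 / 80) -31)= 161601 / 2800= 57.71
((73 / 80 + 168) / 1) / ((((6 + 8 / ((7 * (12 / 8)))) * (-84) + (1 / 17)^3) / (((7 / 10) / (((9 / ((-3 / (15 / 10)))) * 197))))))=0.00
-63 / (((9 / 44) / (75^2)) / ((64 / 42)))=-2640000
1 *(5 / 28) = 5 / 28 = 0.18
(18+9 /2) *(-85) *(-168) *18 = 5783400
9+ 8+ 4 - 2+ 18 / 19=379 / 19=19.95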